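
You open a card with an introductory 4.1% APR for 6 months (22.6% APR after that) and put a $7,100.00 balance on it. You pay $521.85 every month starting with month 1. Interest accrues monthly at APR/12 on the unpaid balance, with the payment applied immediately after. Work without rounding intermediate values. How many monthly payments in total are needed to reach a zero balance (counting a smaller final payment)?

15 payments

Promo months 1–6 at r₀ = 4.1%/12 = 0.00341667; months 7+ at r₁ = 22.6%/12 = 0.0188333.
After month 6: iterate B ← B·(1+r₀) − $521.85 for 6 months → $4,088.83.
Then at r₁ with $521.85/mo: n₂ = −ln(1 − r₁·B/P)/ln(1+r₁) ≈ 8.56 → 9 more payments.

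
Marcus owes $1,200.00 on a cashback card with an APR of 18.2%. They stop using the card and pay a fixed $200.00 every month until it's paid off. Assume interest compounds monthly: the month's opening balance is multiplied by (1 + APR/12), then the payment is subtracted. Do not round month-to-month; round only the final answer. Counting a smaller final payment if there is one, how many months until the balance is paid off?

Monthly rate r = 18.2%/12 = 1.51667% = 0.0151667.
Recurrence: B ← B·(1+r) − $200.00.
Month 1: interest $18.20; balance after payment $1,018.20.
Month 2: interest $15.44; balance after payment $833.64.
Closed form: n = −ln(1 − rB₀/P)/ln(1+r) = −ln(0.909)/ln(1.01517) ≈ 6.338, so the balance reaches zero during payment 7.

7 payments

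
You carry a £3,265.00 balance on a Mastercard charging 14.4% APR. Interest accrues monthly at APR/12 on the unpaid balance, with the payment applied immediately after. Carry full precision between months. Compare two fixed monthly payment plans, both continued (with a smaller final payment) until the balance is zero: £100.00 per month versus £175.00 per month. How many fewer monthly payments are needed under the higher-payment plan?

20 fewer payments

Monthly rate r = 14.4%/12 = 1.2% = 0.012.
At £100.00/mo: n = ⌈−ln(1 − rB₀/P)/ln(1+r)⌉ = 42 payments (last £68.70); total interest = total paid − £3,265.00 = £903.70.
At £175.00/mo: 22 payments (last £43.55); total interest £453.55.
Payments saved = 42 − 22 = 20.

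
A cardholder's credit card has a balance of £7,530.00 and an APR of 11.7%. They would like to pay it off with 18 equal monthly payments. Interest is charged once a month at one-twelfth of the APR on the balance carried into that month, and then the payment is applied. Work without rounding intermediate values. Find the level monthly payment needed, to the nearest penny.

Monthly rate r = 11.7%/12 = 0.975% = 0.00975.
Level-payment amortization: P = B₀·r / (1 − (1+r)^(−n)) = 7530.00·0.00975 / (1 − 1.00975^(−18)).
Denominator 1 − (1+r)^(−18) = 0.160249083.
P = 73.4175 / 0.160249083 ≈ 458.15.

£458.15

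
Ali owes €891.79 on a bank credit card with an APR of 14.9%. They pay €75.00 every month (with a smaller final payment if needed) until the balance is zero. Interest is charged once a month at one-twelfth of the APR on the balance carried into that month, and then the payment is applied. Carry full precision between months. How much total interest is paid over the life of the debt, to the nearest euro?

Monthly rate r = 14.9%/12 = 1.24167% = 0.0124167.
Payoff takes n = ⌈−ln(1 − rB₀/P)/ln(1+r)⌉ = ⌈12.945⌉ = 13 payments; the last is €70.92.
Total paid = 12·€75.00 + €70.92 = €970.92.
Total interest = total paid − principal = €970.92 − €891.79 = €79.13.

€79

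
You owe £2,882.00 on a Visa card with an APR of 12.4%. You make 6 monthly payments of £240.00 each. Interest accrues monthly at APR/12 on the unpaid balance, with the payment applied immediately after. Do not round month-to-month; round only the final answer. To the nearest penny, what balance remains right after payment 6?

Monthly rate r = 12.4%/12 = 1.03333% = 0.0103333.
Each month: B ← B·(1+r) − £240.00.
Month 1: interest £29.78; balance after payment £2,671.78.
Month 2: interest £27.61; balance after payment £2,459.39.
Month 3: interest £25.41; balance after payment £2,244.80.
Month 4: interest £23.20; balance after payment £2,028.00.
Month 5: interest £20.96; balance after payment £1,808.96.
Month 6: interest £18.69; balance after payment £1,587.65.

£1,587.65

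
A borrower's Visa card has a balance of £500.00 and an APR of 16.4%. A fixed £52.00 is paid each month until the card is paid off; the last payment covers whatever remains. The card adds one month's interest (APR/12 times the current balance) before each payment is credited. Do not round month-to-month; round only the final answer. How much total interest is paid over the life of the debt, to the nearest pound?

Monthly rate r = 16.4%/12 = 1.36667% = 0.0136667.
Payoff takes n = ⌈−ln(1 − rB₀/P)/ln(1+r)⌉ = ⌈10.379⌉ = 11 payments; the last is £19.79.
Total paid = 10·£52.00 + £19.79 = £539.79.
Total interest = total paid − principal = £539.79 − £500.00 = £39.79.

£40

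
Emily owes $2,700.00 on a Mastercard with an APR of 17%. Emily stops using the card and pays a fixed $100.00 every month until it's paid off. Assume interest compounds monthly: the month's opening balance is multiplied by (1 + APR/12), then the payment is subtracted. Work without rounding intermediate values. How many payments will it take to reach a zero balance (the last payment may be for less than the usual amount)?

Monthly rate r = 17%/12 = 1.41667% = 0.0141667.
Recurrence: B ← B·(1+r) − $100.00.
Month 1: interest $38.25; balance after payment $2,638.25.
Month 2: interest $37.38; balance after payment $2,575.63.
Closed form: n = −ln(1 − rB₀/P)/ln(1+r) = −ln(0.6175)/ln(1.01417) ≈ 34.269, so the balance reaches zero during payment 35.

35 months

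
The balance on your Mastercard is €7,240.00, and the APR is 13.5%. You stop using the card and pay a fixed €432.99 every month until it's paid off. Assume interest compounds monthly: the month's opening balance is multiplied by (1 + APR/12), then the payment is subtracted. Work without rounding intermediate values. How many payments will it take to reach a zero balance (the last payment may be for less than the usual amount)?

Monthly rate r = 13.5%/12 = 1.125% = 0.01125.
Recurrence: B ← B·(1+r) − €432.99.
Month 1: interest €81.45; balance after payment €6,888.46.
Month 2: interest €77.50; balance after payment €6,532.97.
Closed form: n = −ln(1 − rB₀/P)/ln(1+r) = −ln(0.81189)/ln(1.01125) ≈ 18.628, so the balance reaches zero during payment 19.

19 months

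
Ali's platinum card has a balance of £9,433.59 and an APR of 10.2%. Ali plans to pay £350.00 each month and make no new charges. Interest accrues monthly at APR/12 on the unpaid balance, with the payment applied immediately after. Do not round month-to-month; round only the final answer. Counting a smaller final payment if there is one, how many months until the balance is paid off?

Monthly rate r = 10.2%/12 = 0.85% = 0.0085.
Recurrence: B ← B·(1+r) − £350.00.
Month 1: interest £80.19; balance after payment £9,163.78.
Month 2: interest £77.89; balance after payment £8,891.67.
Closed form: n = −ln(1 − rB₀/P)/ln(1+r) = −ln(0.7709)/ln(1.0085) ≈ 30.742, so the balance reaches zero during payment 31.

31 months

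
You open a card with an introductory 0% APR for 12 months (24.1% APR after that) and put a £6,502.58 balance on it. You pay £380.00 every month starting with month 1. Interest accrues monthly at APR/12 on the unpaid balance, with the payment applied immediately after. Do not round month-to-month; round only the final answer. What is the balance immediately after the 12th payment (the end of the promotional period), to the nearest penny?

£1,942.58

Promo months 1–12 at r₀ = 0%/12 = 0; months 13+ at r₁ = 24.1%/12 = 0.0200833.
After month 12 (no interest yet): B = £6,502.58 − 12·£380.00 = £1,942.58.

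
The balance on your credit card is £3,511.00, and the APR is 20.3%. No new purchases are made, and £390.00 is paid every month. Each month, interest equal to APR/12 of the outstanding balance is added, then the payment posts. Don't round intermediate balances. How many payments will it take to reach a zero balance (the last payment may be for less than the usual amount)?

10 payments

Monthly rate r = 20.3%/12 = 1.69167% = 0.0169167.
Recurrence: B ← B·(1+r) − £390.00.
Month 1: interest £59.39; balance after payment £3,180.39.
Month 2: interest £53.80; balance after payment £2,844.20.
Closed form: n = −ln(1 − rB₀/P)/ln(1+r) = −ln(0.84771)/ln(1.01692) ≈ 9.849, so the balance reaches zero during payment 10.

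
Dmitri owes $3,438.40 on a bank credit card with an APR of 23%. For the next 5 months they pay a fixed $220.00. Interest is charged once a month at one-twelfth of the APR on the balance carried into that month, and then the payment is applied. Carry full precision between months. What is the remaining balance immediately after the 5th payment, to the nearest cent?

Monthly rate r = 23%/12 = 1.91667% = 0.0191667.
Each month: B ← B·(1+r) − $220.00.
Month 1: interest $65.90; balance after payment $3,284.30.
Month 2: interest $62.95; balance after payment $3,127.25.
Month 3: interest $59.94; balance after payment $2,967.19.
Month 4: interest $56.87; balance after payment $2,804.06.
Month 5: interest $53.74; balance after payment $2,637.81.

$2,637.81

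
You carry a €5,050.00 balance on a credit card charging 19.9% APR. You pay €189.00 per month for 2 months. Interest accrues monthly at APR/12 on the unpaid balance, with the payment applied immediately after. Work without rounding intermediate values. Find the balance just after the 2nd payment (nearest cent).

Monthly rate r = 19.9%/12 = 1.65833% = 0.0165833.
Each month: B ← B·(1+r) − €189.00.
Month 1: interest €83.75; balance after payment €4,944.75.
Month 2: interest €82.00; balance after payment €4,837.75.

€4,837.75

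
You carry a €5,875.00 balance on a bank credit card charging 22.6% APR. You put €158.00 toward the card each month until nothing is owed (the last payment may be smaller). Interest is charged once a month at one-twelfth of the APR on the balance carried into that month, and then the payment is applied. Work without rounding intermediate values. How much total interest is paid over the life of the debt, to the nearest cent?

Monthly rate r = 22.6%/12 = 1.88333% = 0.0188333.
Payoff takes n = ⌈−ln(1 − rB₀/P)/ln(1+r)⌉ = ⌈64.580⌉ = 65 payments; the last is €91.96.
Total paid = 64·€158.00 + €91.96 = €10,203.96.
Total interest = total paid − principal = €10,203.96 − €5,875.00 = €4,328.96.

€4,328.96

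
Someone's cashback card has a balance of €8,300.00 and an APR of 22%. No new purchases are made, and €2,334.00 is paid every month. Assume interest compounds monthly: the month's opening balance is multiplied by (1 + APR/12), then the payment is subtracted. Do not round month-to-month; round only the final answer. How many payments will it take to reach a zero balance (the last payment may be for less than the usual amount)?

Monthly rate r = 22%/12 = 1.83333% = 0.0183333.
Recurrence: B ← B·(1+r) − €2,334.00.
Month 1: interest €152.17; balance after payment €6,118.17.
Month 2: interest €112.17; balance after payment €3,896.33.
Month 3: interest €71.43; balance after payment €1,633.77.
Month 4: interest €29.95; balance after payment €0.00.

4 months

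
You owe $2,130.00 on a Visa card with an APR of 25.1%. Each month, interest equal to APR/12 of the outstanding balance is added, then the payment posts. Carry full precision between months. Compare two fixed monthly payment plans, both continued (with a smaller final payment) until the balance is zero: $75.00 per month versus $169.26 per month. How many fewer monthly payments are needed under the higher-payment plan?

Monthly rate r = 25.1%/12 = 2.09167% = 0.0209167.
At $75.00/mo: n = ⌈−ln(1 − rB₀/P)/ln(1+r)⌉ = 44 payments (last $41.29); total interest = total paid − $2,130.00 = $1,136.29.
At $169.26/mo: 15 payments (last $128.30); total interest $367.94.
Payments saved = 44 − 15 = 29.

29 fewer payments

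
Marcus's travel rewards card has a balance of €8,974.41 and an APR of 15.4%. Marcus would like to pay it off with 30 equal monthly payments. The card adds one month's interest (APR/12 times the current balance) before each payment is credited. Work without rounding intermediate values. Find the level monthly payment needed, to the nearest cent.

Monthly rate r = 15.4%/12 = 1.28333% = 0.0128333.
Level-payment amortization: P = B₀·r / (1 − (1+r)^(−n)) = 8974.41·0.0128333 / (1 − 1.01283^(−30)).
Denominator 1 − (1+r)^(−30) = 0.317880569.
P = 115.172 / 0.317880569 ≈ 362.31.

€362.31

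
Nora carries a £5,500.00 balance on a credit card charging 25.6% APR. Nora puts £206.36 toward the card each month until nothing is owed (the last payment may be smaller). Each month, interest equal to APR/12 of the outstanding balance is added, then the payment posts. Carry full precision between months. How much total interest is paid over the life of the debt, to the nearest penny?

Monthly rate r = 25.6%/12 = 2.13333% = 0.0213333.
Payoff takes n = ⌈−ln(1 − rB₀/P)/ln(1+r)⌉ = ⌈39.826⌉ = 40 payments; the last is £170.77.
Total paid = 39·£206.36 + £170.77 = £8,218.81.
Total interest = total paid − principal = £8,218.81 − £5,500.00 = £2,718.81.

£2,718.81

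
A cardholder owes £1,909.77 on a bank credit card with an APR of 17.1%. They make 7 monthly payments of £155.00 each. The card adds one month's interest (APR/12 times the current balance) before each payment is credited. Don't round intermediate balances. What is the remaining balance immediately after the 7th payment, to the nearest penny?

£976.11

Monthly rate r = 17.1%/12 = 1.425% = 0.01425.
Each month: B ← B·(1+r) − £155.00.
Month 1: interest £27.21; balance after payment £1,781.98.
Month 2: interest £25.39; balance after payment £1,652.38.
Month 3: interest £23.55; balance after payment £1,520.92.
Month 4: interest £21.67; balance after payment £1,387.60.
Month 5: interest £19.77; balance after payment £1,252.37.
Month 6: interest £17.85; balance after payment £1,115.22.
Month 7: interest £15.89; balance after payment £976.11.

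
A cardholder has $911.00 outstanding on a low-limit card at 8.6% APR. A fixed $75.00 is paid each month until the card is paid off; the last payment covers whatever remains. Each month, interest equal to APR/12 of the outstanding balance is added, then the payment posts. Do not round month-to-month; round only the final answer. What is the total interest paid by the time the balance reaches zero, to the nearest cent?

$45.58

Monthly rate r = 8.6%/12 = 0.716667% = 0.00716667.
Payoff takes n = ⌈−ln(1 − rB₀/P)/ln(1+r)⌉ = ⌈12.754⌉ = 13 payments; the last is $56.58.
Total paid = 12·$75.00 + $56.58 = $956.58.
Total interest = total paid − principal = $956.58 − $911.00 = $45.58.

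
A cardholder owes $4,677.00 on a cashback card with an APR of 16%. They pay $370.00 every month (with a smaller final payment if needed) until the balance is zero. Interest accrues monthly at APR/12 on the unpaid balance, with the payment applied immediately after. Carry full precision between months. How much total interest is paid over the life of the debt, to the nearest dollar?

$479

Monthly rate r = 16%/12 = 1.33333% = 0.0133333.
Payoff takes n = ⌈−ln(1 − rB₀/P)/ln(1+r)⌉ = ⌈13.935⌉ = 14 payments; the last is $346.11.
Total paid = 13·$370.00 + $346.11 = $5,156.11.
Total interest = total paid − principal = $5,156.11 − $4,677.00 = $479.11.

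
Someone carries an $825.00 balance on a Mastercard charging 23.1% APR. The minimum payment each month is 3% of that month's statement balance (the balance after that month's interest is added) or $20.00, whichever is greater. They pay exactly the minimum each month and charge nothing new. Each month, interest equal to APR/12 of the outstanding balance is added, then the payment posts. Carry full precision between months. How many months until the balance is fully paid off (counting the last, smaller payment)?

Monthly rate r = 23.1%/12 = 1.925% = 0.01925.
While 3% of the post-interest balance exceeds $20.00, each month B ← (B·(1+r))·(1 − 0.03), i.e. B shrinks by the factor (1+r)·0.97 = 0.98867.
This holds for months 1–21. Entering month 22 the balance is $649.46; 3% of the post-interest balance is now below $20.00, so the flat $20.00 minimum applies from here.
From month 22 a fixed $20.00 at rate r clears $649.46 in 52 more payments. Total: 21 + 52 = 73 months.

73 months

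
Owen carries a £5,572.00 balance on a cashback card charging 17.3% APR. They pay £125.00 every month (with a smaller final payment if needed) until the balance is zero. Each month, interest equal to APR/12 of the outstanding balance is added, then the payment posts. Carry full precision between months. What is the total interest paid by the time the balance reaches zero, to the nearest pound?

£3,414

Monthly rate r = 17.3%/12 = 1.44167% = 0.0144167.
Payoff takes n = ⌈−ln(1 − rB₀/P)/ln(1+r)⌉ = ⌈71.889⌉ = 72 payments; the last is £111.25.
Total paid = 71·£125.00 + £111.25 = £8,986.25.
Total interest = total paid − principal = £8,986.25 − £5,572.00 = £3,414.25.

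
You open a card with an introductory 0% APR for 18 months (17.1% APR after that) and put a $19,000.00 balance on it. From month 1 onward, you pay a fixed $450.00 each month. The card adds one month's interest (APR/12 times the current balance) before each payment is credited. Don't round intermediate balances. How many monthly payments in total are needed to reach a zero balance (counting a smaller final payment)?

48 payments

Promo months 1–18 at r₀ = 0%/12 = 0; months 19+ at r₁ = 17.1%/12 = 0.01425.
After month 18 (no interest yet): B = $19,000.00 − 18·$450.00 = $10,900.00.
Then at r₁ with $450.00/mo: n₂ = −ln(1 − r₁·B/P)/ln(1+r₁) ≈ 29.92 → 30 more payments.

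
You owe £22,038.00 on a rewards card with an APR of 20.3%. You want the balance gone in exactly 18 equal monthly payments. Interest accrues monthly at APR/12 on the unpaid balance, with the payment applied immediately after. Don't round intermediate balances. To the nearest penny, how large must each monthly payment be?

Monthly rate r = 20.3%/12 = 1.69167% = 0.0169167.
Level-payment amortization: P = B₀·r / (1 − (1+r)^(−n)) = 22038.00·0.0169167 / (1 − 1.01692^(−18)).
Denominator 1 − (1+r)^(−18) = 0.260627275.
P = 372.81 / 0.260627275 ≈ 1430.43.

£1,430.43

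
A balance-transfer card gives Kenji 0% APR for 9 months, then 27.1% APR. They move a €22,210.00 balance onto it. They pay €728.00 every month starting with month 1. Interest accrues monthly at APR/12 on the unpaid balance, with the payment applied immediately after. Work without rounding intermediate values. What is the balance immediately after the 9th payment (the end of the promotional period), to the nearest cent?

€15,658.00

Promo months 1–9 at r₀ = 0%/12 = 0; months 10+ at r₁ = 27.1%/12 = 0.0225833.
After month 9 (no interest yet): B = €22,210.00 − 9·€728.00 = €15,658.00.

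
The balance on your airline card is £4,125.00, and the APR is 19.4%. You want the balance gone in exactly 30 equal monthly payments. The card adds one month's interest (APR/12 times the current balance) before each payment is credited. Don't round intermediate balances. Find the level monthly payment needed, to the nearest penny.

£174.62

Monthly rate r = 19.4%/12 = 1.61667% = 0.0161667.
Level-payment amortization: P = B₀·r / (1 − (1+r)^(−n)) = 4125.00·0.0161667 / (1 − 1.01617^(−30)).
Denominator 1 − (1+r)^(−30) = 0.38191008.
P = 66.6875 / 0.38191008 ≈ 174.62.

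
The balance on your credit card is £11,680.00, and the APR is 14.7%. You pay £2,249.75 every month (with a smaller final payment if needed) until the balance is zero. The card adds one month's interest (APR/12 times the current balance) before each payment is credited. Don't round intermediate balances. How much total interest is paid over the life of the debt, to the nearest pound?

£465

Monthly rate r = 14.7%/12 = 1.225% = 0.01225.
Payoff takes n = ⌈−ln(1 − rB₀/P)/ln(1+r)⌉ = ⌈5.397⌉ = 6 payments; the last is £896.25.
Total paid = 5·£2,249.75 + £896.25 = £12,145.00.
Total interest = total paid − principal = £12,145.00 − £11,680.00 = £465.00.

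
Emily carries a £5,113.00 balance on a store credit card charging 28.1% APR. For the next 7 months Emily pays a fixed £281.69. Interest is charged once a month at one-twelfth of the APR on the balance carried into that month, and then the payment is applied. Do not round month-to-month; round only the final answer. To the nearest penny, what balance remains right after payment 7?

£3,896.45

Monthly rate r = 28.1%/12 = 2.34167% = 0.0234167.
Each month: B ← B·(1+r) − £281.69.
Month 1: interest £119.73; balance after payment £4,951.04.
Month 2: interest £115.94; balance after payment £4,785.29.
Month 3: interest £112.06; balance after payment £4,615.65.
Month 4: interest £108.08; balance after payment £4,442.04.
Month 5: interest £104.02; balance after payment £4,264.37.
Month 6: interest £99.86; balance after payment £4,082.54.
Month 7: interest £95.60; balance after payment £3,896.45.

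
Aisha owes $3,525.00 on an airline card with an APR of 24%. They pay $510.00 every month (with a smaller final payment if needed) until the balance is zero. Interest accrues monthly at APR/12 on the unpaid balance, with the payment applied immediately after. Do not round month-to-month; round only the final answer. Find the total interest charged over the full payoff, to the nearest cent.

Monthly rate r = 24%/12 = 2% = 0.02.
Payoff takes n = ⌈−ln(1 − rB₀/P)/ln(1+r)⌉ = ⌈7.513⌉ = 8 payments; the last is $262.79.
Total paid = 7·$510.00 + $262.79 = $3,832.79.
Total interest = total paid − principal = $3,832.79 − $3,525.00 = $307.79.

$307.79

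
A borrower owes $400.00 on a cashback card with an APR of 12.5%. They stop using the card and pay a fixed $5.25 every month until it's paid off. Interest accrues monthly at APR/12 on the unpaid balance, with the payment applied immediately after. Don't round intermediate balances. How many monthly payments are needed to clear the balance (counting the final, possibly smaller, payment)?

153 months

Monthly rate r = 12.5%/12 = 1.04167% = 0.0104167.
Recurrence: B ← B·(1+r) − $5.25.
Month 1: interest $4.17; balance after payment $398.92.
Month 2: interest $4.16; balance after payment $397.82.
Closed form: n = −ln(1 − rB₀/P)/ln(1+r) = −ln(0.20635)/ln(1.01042) ≈ 152.294, so the balance reaches zero during payment 153.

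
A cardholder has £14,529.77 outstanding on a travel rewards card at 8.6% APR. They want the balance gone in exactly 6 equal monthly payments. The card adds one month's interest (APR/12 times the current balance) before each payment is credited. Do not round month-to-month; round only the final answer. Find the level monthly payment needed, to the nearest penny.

£2,482.73

Monthly rate r = 8.6%/12 = 0.716667% = 0.00716667.
Level-payment amortization: P = B₀·r / (1 − (1+r)^(−n)) = 14529.77·0.00716667 / (1 − 1.00717^(−6)).
Denominator 1 − (1+r)^(−6) = 0.0419417019.
P = 104.13 / 0.0419417019 ≈ 2482.73.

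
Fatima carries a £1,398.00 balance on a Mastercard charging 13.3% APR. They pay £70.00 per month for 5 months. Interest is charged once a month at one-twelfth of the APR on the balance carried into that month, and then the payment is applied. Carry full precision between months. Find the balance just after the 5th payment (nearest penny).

Monthly rate r = 13.3%/12 = 1.10833% = 0.0110833.
Each month: B ← B·(1+r) − £70.00.
Month 1: interest £15.49; balance after payment £1,343.49.
Month 2: interest £14.89; balance after payment £1,288.38.
Month 3: interest £14.28; balance after payment £1,232.66.
Month 4: interest £13.66; balance after payment £1,176.33.
Month 5: interest £13.04; balance after payment £1,119.36.

£1,119.36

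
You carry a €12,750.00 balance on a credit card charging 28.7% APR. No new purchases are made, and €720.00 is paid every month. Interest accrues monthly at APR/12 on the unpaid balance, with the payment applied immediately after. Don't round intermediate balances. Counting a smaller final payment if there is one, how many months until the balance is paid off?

24 months

Monthly rate r = 28.7%/12 = 2.39167% = 0.0239167.
Recurrence: B ← B·(1+r) − €720.00.
Month 1: interest €304.94; balance after payment €12,334.94.
Month 2: interest €295.01; balance after payment €11,909.95.
Closed form: n = −ln(1 − rB₀/P)/ln(1+r) = −ln(0.57648)/ln(1.02392) ≈ 23.305, so the balance reaches zero during payment 24.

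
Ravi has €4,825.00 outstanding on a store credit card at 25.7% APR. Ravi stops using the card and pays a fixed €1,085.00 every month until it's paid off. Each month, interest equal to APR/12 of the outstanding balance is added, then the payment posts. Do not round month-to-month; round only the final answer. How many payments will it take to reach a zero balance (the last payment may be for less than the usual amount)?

Monthly rate r = 25.7%/12 = 2.14167% = 0.0214167.
Recurrence: B ← B·(1+r) − €1,085.00.
Month 1: interest €103.34; balance after payment €3,843.34.
Month 2: interest €82.31; balance after payment €2,840.65.
Month 3: interest €60.84; balance after payment €1,816.48.
Month 4: interest €38.90; balance after payment €770.39.
Month 5: interest €16.50; balance after payment €0.00.

5 payments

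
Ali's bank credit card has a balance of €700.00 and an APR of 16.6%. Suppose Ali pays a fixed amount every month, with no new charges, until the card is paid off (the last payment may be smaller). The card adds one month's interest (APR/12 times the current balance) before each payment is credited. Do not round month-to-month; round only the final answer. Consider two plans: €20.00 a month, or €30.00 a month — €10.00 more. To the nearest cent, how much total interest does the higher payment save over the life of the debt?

€112.56

Monthly rate r = 16.6%/12 = 1.38333% = 0.0138333.
At €20.00/mo: n = ⌈−ln(1 − rB₀/P)/ln(1+r)⌉ = 49 payments (last €3.69); total interest = total paid − €700.00 = €263.69.
At €30.00/mo: 29 payments (last €11.13); total interest €151.13.
Interest saved = €263.69 − €151.13 = €112.56.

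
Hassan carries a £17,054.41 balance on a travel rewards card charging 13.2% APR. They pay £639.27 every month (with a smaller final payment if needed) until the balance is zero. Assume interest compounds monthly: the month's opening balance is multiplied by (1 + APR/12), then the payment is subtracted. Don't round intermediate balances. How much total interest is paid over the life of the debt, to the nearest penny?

£3,244.74

Monthly rate r = 13.2%/12 = 1.1% = 0.011.
Payoff takes n = ⌈−ln(1 − rB₀/P)/ln(1+r)⌉ = ⌈31.753⌉ = 32 payments; the last is £481.78.
Total paid = 31·£639.27 + £481.78 = £20,299.15.
Total interest = total paid − principal = £20,299.15 − £17,054.41 = £3,244.74.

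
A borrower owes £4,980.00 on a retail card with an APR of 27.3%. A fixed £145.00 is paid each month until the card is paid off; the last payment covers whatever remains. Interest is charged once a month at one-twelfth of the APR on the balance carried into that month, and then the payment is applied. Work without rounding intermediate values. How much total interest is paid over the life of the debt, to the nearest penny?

Monthly rate r = 27.3%/12 = 2.275% = 0.02275.
Payoff takes n = ⌈−ln(1 − rB₀/P)/ln(1+r)⌉ = ⌈67.582⌉ = 68 payments; the last is £84.77.
Total paid = 67·£145.00 + £84.77 = £9,799.77.
Total interest = total paid − principal = £9,799.77 − £4,980.00 = £4,819.77.

£4,819.77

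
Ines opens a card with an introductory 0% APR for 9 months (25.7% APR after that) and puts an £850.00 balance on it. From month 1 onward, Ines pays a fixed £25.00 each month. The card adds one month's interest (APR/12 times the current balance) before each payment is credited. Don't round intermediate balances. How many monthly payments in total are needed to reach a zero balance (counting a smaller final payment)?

Promo months 1–9 at r₀ = 0%/12 = 0; months 10+ at r₁ = 25.7%/12 = 0.0214167.
After month 9 (no interest yet): B = £850.00 − 9·£25.00 = £625.00.
Then at r₁ with £25.00/mo: n₂ = −ln(1 − r₁·B/P)/ln(1+r₁) ≈ 36.18 → 37 more payments.

46 payments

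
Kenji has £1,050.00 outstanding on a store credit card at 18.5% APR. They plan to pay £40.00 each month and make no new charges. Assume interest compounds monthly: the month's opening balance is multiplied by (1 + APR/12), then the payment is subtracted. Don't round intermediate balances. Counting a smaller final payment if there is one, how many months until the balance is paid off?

34 months

Monthly rate r = 18.5%/12 = 1.54167% = 0.0154167.
Recurrence: B ← B·(1+r) − £40.00.
Month 1: interest £16.19; balance after payment £1,026.19.
Month 2: interest £15.82; balance after payment £1,002.01.
Closed form: n = −ln(1 − rB₀/P)/ln(1+r) = −ln(0.59531)/ln(1.01542) ≈ 33.902, so the balance reaches zero during payment 34.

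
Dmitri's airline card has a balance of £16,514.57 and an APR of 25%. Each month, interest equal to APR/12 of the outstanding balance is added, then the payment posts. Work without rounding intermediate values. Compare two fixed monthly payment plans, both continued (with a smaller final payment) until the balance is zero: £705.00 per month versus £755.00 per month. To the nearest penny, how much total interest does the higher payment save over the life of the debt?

£617.86

Monthly rate r = 25%/12 = 2.08333% = 0.0208333.
At £705.00/mo: n = ⌈−ln(1 − rB₀/P)/ln(1+r)⌉ = 33 payments (last £331.79); total interest = total paid − £16,514.57 = £6,377.22.
At £755.00/mo: 30 payments (last £378.93); total interest £5,759.36.
Interest saved = £6,377.22 − £5,759.36 = £617.86.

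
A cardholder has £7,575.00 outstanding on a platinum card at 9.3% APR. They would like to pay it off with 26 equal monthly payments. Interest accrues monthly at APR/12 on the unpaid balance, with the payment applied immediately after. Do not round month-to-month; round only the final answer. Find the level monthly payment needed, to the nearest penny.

Monthly rate r = 9.3%/12 = 0.775% = 0.00775.
Level-payment amortization: P = B₀·r / (1 − (1+r)^(−n)) = 7575.00·0.00775 / (1 − 1.00775^(−26)).
Denominator 1 − (1+r)^(−26) = 0.181861138.
P = 58.7063 / 0.181861138 ≈ 322.81.

£322.81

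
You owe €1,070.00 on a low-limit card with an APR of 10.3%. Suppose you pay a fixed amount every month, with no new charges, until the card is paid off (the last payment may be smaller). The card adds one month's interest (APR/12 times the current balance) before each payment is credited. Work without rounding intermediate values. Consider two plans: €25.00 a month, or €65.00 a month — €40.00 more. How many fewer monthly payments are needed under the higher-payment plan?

36 fewer payments

Monthly rate r = 10.3%/12 = 0.858333% = 0.00858333.
At €25.00/mo: n = ⌈−ln(1 − rB₀/P)/ln(1+r)⌉ = 54 payments (last €14.33); total interest = total paid − €1,070.00 = €269.33.
At €65.00/mo: 18 payments (last €53.55); total interest €88.55.
Payments saved = 54 − 18 = 36.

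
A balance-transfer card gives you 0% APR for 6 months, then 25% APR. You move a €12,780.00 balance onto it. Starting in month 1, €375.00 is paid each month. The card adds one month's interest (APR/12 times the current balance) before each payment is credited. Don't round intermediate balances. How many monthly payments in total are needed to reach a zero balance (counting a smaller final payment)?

49 months

Promo months 1–6 at r₀ = 0%/12 = 0; months 7+ at r₁ = 25%/12 = 0.0208333.
After month 6 (no interest yet): B = €12,780.00 − 6·€375.00 = €10,530.00.
Then at r₁ with €375.00/mo: n₂ = −ln(1 − r₁·B/P)/ln(1+r₁) ≈ 42.65 → 43 more payments.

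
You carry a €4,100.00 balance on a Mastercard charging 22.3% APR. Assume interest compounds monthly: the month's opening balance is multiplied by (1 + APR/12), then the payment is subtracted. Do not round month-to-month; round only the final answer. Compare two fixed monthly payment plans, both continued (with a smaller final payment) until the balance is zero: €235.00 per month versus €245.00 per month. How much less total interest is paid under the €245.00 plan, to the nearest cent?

Monthly rate r = 22.3%/12 = 1.85833% = 0.0185833.
At €235.00/mo: n = ⌈−ln(1 − rB₀/P)/ln(1+r)⌉ = 22 payments (last €67.05); total interest = total paid − €4,100.00 = €902.05.
At €245.00/mo: 21 payments (last €56.80); total interest €856.80.
Interest saved = €902.05 − €856.80 = €45.25.

€45.25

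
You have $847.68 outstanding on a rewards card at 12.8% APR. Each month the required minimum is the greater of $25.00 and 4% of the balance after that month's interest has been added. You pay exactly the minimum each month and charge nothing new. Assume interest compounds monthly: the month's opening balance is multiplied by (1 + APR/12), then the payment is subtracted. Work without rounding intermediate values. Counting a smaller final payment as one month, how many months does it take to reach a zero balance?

Monthly rate r = 12.8%/12 = 1.06667% = 0.0106667.
While 4% of the post-interest balance exceeds $25.00, each month B ← (B·(1+r))·(1 − 0.04), i.e. B shrinks by the factor (1+r)·0.96 = 0.97024.
This holds for months 1–11. Entering month 12 the balance is $608.00; 4% of the post-interest balance is now below $25.00, so the flat $25.00 minimum applies from here.
From month 12 a fixed $25.00 at rate r clears $608.00 in 29 more payments. Total: 11 + 29 = 40 months.

40 months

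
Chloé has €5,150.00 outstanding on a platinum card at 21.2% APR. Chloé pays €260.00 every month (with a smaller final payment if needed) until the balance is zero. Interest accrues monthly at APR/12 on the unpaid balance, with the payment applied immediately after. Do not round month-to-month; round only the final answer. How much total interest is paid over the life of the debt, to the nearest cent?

€1,244.75

Monthly rate r = 21.2%/12 = 1.76667% = 0.0176667.
Payoff takes n = ⌈−ln(1 − rB₀/P)/ln(1+r)⌉ = ⌈24.593⌉ = 25 payments; the last is €154.75.
Total paid = 24·€260.00 + €154.75 = €6,394.75.
Total interest = total paid − principal = €6,394.75 − €5,150.00 = €1,244.75.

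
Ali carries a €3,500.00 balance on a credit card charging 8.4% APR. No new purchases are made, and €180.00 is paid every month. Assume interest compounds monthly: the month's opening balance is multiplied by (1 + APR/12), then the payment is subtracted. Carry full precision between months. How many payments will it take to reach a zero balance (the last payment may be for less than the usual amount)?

21 months

Monthly rate r = 8.4%/12 = 0.7% = 0.007.
Recurrence: B ← B·(1+r) − €180.00.
Month 1: interest €24.50; balance after payment €3,344.50.
Month 2: interest €23.41; balance after payment €3,187.91.
Closed form: n = −ln(1 − rB₀/P)/ln(1+r) = −ln(0.86389)/ln(1.007) ≈ 20.975, so the balance reaches zero during payment 21.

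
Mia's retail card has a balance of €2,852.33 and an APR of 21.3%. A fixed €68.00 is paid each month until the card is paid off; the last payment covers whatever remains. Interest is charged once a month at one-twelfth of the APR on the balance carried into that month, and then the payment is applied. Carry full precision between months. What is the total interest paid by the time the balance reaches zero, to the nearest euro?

€2,422

Monthly rate r = 21.3%/12 = 1.775% = 0.01775.
Payoff takes n = ⌈−ln(1 − rB₀/P)/ln(1+r)⌉ = ⌈77.565⌉ = 78 payments; the last is €38.55.
Total paid = 77·€68.00 + €38.55 = €5,274.55.
Total interest = total paid − principal = €5,274.55 − €2,852.33 = €2,422.22.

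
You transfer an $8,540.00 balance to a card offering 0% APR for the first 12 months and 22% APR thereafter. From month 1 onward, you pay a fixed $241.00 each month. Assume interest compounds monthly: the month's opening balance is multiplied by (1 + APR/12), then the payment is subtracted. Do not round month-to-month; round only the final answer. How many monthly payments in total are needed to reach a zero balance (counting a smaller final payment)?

43 months

Promo months 1–12 at r₀ = 0%/12 = 0; months 13+ at r₁ = 22%/12 = 0.0183333.
After month 12 (no interest yet): B = $8,540.00 − 12·$241.00 = $5,648.00.
Then at r₁ with $241.00/mo: n₂ = −ln(1 − r₁·B/P)/ln(1+r₁) ≈ 30.91 → 31 more payments.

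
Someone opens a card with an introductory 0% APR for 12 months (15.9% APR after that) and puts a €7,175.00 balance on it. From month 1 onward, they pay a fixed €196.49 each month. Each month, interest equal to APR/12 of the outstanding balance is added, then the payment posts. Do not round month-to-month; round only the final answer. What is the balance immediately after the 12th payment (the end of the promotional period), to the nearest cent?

Promo months 1–12 at r₀ = 0%/12 = 0; months 13+ at r₁ = 15.9%/12 = 0.01325.
After month 12 (no interest yet): B = €7,175.00 − 12·€196.49 = €4,817.12.

€4,817.12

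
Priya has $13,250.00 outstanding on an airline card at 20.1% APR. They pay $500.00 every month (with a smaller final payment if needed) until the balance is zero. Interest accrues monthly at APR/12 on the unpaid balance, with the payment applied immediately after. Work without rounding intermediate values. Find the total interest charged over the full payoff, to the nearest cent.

Monthly rate r = 20.1%/12 = 1.675% = 0.01675.
Payoff takes n = ⌈−ln(1 − rB₀/P)/ln(1+r)⌉ = ⌈35.323⌉ = 36 payments; the last is $162.48.
Total paid = 35·$500.00 + $162.48 = $17,662.48.
Total interest = total paid − principal = $17,662.48 − $13,250.00 = $4,412.48.

$4,412.48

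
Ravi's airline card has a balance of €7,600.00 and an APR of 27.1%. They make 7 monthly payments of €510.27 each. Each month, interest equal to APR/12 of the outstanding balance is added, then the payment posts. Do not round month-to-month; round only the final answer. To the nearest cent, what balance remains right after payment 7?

€5,062.76

Monthly rate r = 27.1%/12 = 2.25833% = 0.0225833.
Each month: B ← B·(1+r) − €510.27.
Month 1: interest €171.63; balance after payment €7,261.36.
Month 2: interest €163.99; balance after payment €6,915.08.
Month 3: interest €156.17; balance after payment €6,560.97.
Month 4: interest €148.17; balance after payment €6,198.87.
Month 5: interest €139.99; balance after payment €5,828.59.
Month 6: interest €131.63; balance after payment €5,449.95.
Month 7: interest €123.08; balance after payment €5,062.76.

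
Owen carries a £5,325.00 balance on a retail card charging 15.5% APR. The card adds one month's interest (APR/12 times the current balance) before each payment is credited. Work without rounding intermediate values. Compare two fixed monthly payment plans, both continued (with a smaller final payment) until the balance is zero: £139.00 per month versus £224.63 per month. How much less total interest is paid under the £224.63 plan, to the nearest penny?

£997.11

Monthly rate r = 15.5%/12 = 1.29167% = 0.0129167.
At £139.00/mo: n = ⌈−ln(1 − rB₀/P)/ln(1+r)⌉ = 54 payments (last £28.94); total interest = total paid − £5,325.00 = £2,070.94.
At £224.63/mo: 29 payments (last £109.19); total interest £1,073.83.
Interest saved = £2,070.94 − £1,073.83 = £997.11.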